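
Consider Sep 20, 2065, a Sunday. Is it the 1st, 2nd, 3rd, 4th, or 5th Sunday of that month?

3rd

Day 20 falls in week ⌈20/7⌉ of the month.
Days 1–7 hold the 1st Sunday, 8–14 the 2nd, 15–21 the 3rd, 22–28 the 4th, 29–31 the 5th.
20 is in the range for the 3rd.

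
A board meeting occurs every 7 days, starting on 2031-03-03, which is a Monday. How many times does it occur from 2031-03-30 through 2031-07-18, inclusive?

16

Occurrences land 7·i days after 2031-03-03 for i = 0, 1, 2, …
2031-03-30 is 27 days after the start; 27 ÷ 7 = 3 remainder 6; since the remainder is 6, round up to i = 4. First occurrence in the window: #5 on 2031-03-31 (4×7 = 28 days in).
2031-07-18 is 137 days after the start; 137 ÷ 7 = 19 remainder 4. Last occurrence in the window: #20 on 2031-07-14.
Occurrences #5 through #20: 16 in total.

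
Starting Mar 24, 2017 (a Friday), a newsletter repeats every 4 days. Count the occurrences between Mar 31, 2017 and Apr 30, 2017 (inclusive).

Occurrences land 4·i days after Mar 24, 2017 for i = 0, 1, 2, …
Mar 31, 2017 is 7 days after the start; 7 ÷ 4 = 1 remainder 3; since the remainder is 3, round up to i = 2. First occurrence in the window: #3 on Apr 1, 2017 (2×4 = 8 days in).
Apr 30, 2017 is 37 days after the start; 37 ÷ 4 = 9 remainder 1. Last occurrence in the window: #10 on Apr 29, 2017.
Occurrences #3 through #10: 8 in total.

8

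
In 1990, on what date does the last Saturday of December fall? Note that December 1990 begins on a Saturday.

December 1990 begins on a Saturday, so the first Saturday is December 1.
December 1990 has 31 days. Adding weeks: 1, 8, 15, 22, 29 — the last one ≤ 31 is the 29th.

December 29, 1990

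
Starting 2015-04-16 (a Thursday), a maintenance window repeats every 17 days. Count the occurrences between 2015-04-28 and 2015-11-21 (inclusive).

Occurrences land 17·i days after 2015-04-16 for i = 0, 1, 2, …
2015-04-28 is 12 days after the start; 12 ÷ 17 = 0 remainder 12; since the remainder is 12, round up to i = 1. First occurrence in the window: #2 on 2015-05-03 (1×17 = 17 days in).
2015-11-21 is 219 days after the start; 219 ÷ 17 = 12 remainder 15. Last occurrence in the window: #13 on 2015-11-06.
Occurrences #2 through #13: 12 in total.

12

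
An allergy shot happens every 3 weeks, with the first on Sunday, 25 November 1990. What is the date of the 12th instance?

The 12th occurrence is 11 intervals after the first: 11 × 21 = 231 days after 25 November 1990.
November has 30 days — 5 days to the end of November leaves 226.
December has 31 days (195 left).
January has 31 days (164 left).
February has 28 days (136 left).
March has 31 days (105 left).
April has 30 days (75 left).
May has 31 days (44 left).
June has 30 days (14 left).
14 days into July → 14 July 1991.

14 July 1991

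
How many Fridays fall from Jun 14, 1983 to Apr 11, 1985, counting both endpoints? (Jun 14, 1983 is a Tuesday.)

Jun 14, 1983 is a Tuesday; the first Friday on or after it is Jun 17, 1983 (3 days later).
From Jun 17, 1983 to Apr 11, 1985: 197 + 366 + 101 = 664 days (rest of 1983, 1984, to Apr 11, 1985 in 1985).
664 ÷ 7 = 94 full weeks with remainder 6, so 94 more Fridays after the first → 95.

95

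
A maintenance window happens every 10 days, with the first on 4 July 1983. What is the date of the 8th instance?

12 September 1983

The 8th occurrence is 7 intervals after the first: 7 × 10 = 70 days after 4 July 1983.
July has 31 days — 27 days to the end of July leaves 43.
August has 31 days (12 left).
12 days into September → 12 September 1983.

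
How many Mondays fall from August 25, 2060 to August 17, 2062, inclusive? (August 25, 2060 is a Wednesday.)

August 25, 2060 is a Wednesday; the first Monday on or after it is August 30, 2060 (5 days later).
From August 30, 2060 to August 17, 2062: 123 + 365 + 229 = 717 days (rest of 2060, 2061, to August 17, 2062 in 2062).
717 ÷ 7 = 102 full weeks with remainder 3, so 102 more Mondays after the first → 103.

103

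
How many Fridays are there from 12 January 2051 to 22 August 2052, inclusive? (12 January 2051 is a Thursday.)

12 January 2051 is a Thursday; the first Friday on or after it is 13 January 2051 (1 day later).
From 13 January 2051 to 22 August 2052: 352 + 235 = 587 days (rest of 2051, to 22 August 2052 in 2052).
587 ÷ 7 = 83 full weeks with remainder 6, so 83 more Fridays after the first → 84.

84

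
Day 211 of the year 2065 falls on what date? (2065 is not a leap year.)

January has 31 days (211 − 31 = 180 remain).
February has 28 days (180 − 28 = 152 remain).
March has 31 days (152 − 31 = 121 remain).
April has 30 days (121 − 30 = 91 remain).
May has 31 days (91 − 31 = 60 remain).
June has 30 days (60 − 30 = 30 remain).
30 into July → July 30.

July 30, 2065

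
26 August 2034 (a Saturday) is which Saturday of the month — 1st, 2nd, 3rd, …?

Day 26 falls in week ⌈26/7⌉ of the month.
Days 1–7 hold the 1st Saturday, 8–14 the 2nd, 15–21 the 3rd, 22–28 the 4th, 29–31 the 5th.
26 is in the range for the 4th.

4th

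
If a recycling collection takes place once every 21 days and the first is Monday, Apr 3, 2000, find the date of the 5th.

Jun 26, 2000

The 5th occurrence is 4 intervals after the first: 4 × 21 = 84 days after Apr 3, 2000.
Apr has 30 days — 27 days to the end of Apr leaves 57.
May has 31 days (26 left).
26 days into Jun → Jun 26, 2000.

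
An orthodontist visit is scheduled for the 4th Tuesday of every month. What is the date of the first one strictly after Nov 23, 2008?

Nov 2008 starts on a Saturday; its first Tuesday is the 4th, so the 4th Tuesday is the 25th — Nov 25, 2008.
Nov 25, 2008 is after Nov 23, 2008, so that is the next one.

Nov 25, 2008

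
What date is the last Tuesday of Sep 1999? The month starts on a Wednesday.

Sep 1999 begins on a Wednesday, so the first Tuesday is Sep 7 (6 days later).
Sep 1999 has 30 days. Adding weeks: 7, 14, 21, 28 — the last one ≤ 30 is the 28th.

Sep 28, 1999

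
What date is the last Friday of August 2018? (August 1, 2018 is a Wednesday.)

31 August 2018

August 2018 begins on a Wednesday, so the first Friday is August 3 (2 days later).
August 2018 has 31 days. Adding weeks: 3, 10, 17, 24, 31 — the last one ≤ 31 is the 31st.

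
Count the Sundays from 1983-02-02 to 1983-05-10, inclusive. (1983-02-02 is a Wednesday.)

1983-02-02 is a Wednesday; the first Sunday on or after it is 1983-02-06 (4 days later).
From 1983-02-06 to 1983-05-10: 22 + 31 + 30 + 10 = 93 days (rest of February, March, April, May).
93 ÷ 7 = 13 full weeks with remainder 2, so 13 more Sundays after the first → 14.

14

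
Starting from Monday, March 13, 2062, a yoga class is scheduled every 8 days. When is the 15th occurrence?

The 15th occurrence is 14 intervals after the first: 14 × 8 = 112 days after March 13, 2062.
March has 31 days — 18 days to the end of March leaves 94.
April has 30 days (64 left).
May has 31 days (33 left).
June has 30 days (3 left).
3 days into July → July 3, 2062.

July 3, 2062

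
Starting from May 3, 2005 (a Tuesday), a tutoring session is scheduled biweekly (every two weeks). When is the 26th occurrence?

Apr 18, 2006

The 26th occurrence is 25 intervals after the first: 25 × 14 = 350 days after May 3, 2005.
May has 31 days — 28 days to the end of May leaves 322.
Jun has 30 days (292 left).
Jul has 31 days (261 left).
Aug has 31 days (230 left).
Sep has 30 days (200 left).
Oct has 31 days (169 left).
Nov has 30 days (139 left).
Dec has 31 days (108 left).
Jan has 31 days (77 left).
Feb has 28 days (49 left).
Mar has 31 days (18 left).
18 days into Apr → Apr 18, 2006.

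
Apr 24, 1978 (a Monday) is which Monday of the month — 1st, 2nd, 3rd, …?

Day 24 falls in week ⌈24/7⌉ of the month.
Days 1–7 hold the 1st Monday, 8–14 the 2nd, 15–21 the 3rd, 22–28 the 4th, 29–31 the 5th.
24 is in the range for the 4th.

4th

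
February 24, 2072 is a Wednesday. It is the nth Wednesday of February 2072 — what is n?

4th

Day 24 falls in week ⌈24/7⌉ of the month.
Days 1–7 hold the 1st Wednesday, 8–14 the 2nd, 15–21 the 3rd, 22–28 the 4th, 29–31 the 5th.
24 is in the range for the 4th.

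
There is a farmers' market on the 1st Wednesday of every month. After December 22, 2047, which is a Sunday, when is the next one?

January 1, 2048

December 2047 starts on a Sunday, so its 1st Wednesday is December 4, 2047 (3 days in).
That is not after December 22, 2047, so look at January 2048.
January 2048 starts on a Wednesday, so its 1st Wednesday is January 1, 2048.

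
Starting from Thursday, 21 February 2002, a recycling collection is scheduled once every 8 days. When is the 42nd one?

The 42nd occurrence is 41 intervals after the first: 41 × 8 = 328 days after 21 February 2002.
February has 28 days — 7 days to the end of February leaves 321.
March has 31 days (290 left).
April has 30 days (260 left).
May has 31 days (229 left).
June has 30 days (199 left).
July has 31 days (168 left).
August has 31 days (137 left).
September has 30 days (107 left).
October has 31 days (76 left).
November has 30 days (46 left).
December has 31 days (15 left).
15 days into January → 15 January 2003.

15 January 2003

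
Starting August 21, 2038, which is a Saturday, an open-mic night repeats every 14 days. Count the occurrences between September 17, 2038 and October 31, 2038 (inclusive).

Occurrences land 14·i days after August 21, 2038 for i = 0, 1, 2, …
September 17, 2038 is 27 days after the start; 27 ÷ 14 = 1 remainder 13; since the remainder is 13, round up to i = 2. First occurrence in the window: #3 on September 18, 2038 (2×14 = 28 days in).
October 31, 2038 is 71 days after the start; 71 ÷ 14 = 5 remainder 1. Last occurrence in the window: #6 on October 30, 2038.
Occurrences #3 through #6: 4 in total.

4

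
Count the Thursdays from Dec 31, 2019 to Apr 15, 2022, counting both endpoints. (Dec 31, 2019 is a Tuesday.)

Dec 31, 2019 is a Tuesday; the first Thursday on or after it is Jan 2, 2020 (2 days later).
From Jan 2, 2020 to Apr 15, 2022: 364 + 365 + 105 = 834 days (rest of 2020, 2021, to Apr 15, 2022 in 2022).
834 ÷ 7 = 119 full weeks with remainder 1, so 119 more Thursdays after the first → 120.

120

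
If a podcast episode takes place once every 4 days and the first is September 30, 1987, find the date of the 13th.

The 13th occurrence is 12 intervals after the first: 12 × 4 = 48 days after September 30, 1987.
September has 30 days — 0 days to the end of September leaves 48.
October has 31 days (17 left).
17 days into November → November 17, 1987.

November 17, 1987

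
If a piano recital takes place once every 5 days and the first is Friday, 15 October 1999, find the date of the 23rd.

2 February 2000

The 23rd occurrence is 22 intervals after the first: 22 × 5 = 110 days after 15 October 1999.
October has 31 days — 16 days to the end of October leaves 94.
November has 30 days (64 left).
December has 31 days (33 left).
January has 31 days (2 left).
2 days into February → 2 February 2000.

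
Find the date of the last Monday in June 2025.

June 30, 2025

The first Monday of June 2025 is June 2.
June 2025 has 30 days. Adding weeks: 2, 9, 16, 23, 30 — the last one ≤ 30 is the 30th.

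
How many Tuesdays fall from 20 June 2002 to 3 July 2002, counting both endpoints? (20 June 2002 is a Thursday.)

20 June 2002 is a Thursday; the first Tuesday on or after it is 25 June 2002 (5 days later).
From 25 June 2002 to 3 July 2002: 5 + 3 = 8 days (rest of June, July).
8 ÷ 7 = 1 full weeks with remainder 1, so 1 more Tuesdays after the first → 2.

2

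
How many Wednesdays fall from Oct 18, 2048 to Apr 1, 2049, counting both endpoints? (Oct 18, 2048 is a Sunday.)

Oct 18, 2048 is a Sunday; the first Wednesday on or after it is Oct 21, 2048 (3 days later).
From Oct 21, 2048 to Apr 1, 2049: 10 + 30 + 31 + 31 + 28 + 31 + 1 = 162 days (rest of Oct, Nov, Dec, Jan, Feb, Mar, Apr).
162 ÷ 7 = 23 full weeks with remainder 1, so 23 more Wednesdays after the first → 24.

24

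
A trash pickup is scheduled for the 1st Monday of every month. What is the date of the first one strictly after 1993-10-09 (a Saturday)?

October 1993 starts on a Friday, so its 1st Monday is 1993-10-04 (3 days in).
That is not after 1993-10-09, so look at November 1993.
November 1993 starts on a Monday, so its 1st Monday is 1993-11-01.

1993-11-01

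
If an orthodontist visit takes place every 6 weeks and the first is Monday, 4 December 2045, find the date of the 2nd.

15 January 2046

The 2nd occurrence is 1 interval after the first: 1 × 42 = 42 days after 4 December 2045.
December has 31 days — 27 days to the end of December leaves 15.
15 days into January → 15 January 2046.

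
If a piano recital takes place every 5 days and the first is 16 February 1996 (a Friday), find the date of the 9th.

The 9th occurrence is 8 intervals after the first: 8 × 5 = 40 days after 16 February 1996.
February has 29 days — 13 days to the end of February leaves 27.
27 days into March → 27 March 1996.

27 March 1996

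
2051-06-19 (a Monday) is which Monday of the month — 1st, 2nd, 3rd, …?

3rd

Day 19 falls in week ⌈19/7⌉ of the month.
Days 1–7 hold the 1st Monday, 8–14 the 2nd, 15–21 the 3rd, 22–28 the 4th, 29–31 the 5th.
19 is in the range for the 3rd.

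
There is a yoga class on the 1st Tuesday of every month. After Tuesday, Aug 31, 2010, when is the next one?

Aug 2010 starts on a Sunday, so its 1st Tuesday is Aug 3, 2010 (2 days in).
That is not after Aug 31, 2010, so look at Sep 2010.
Sep 2010 starts on a Wednesday, so its 1st Tuesday is Sep 7, 2010 (6 days in).

Sep 7, 2010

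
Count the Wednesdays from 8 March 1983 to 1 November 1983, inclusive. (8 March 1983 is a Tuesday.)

8 March 1983 is a Tuesday; the first Wednesday on or after it is 9 March 1983 (1 day later).
From 9 March 1983 to 1 November 1983: 22 + 30 + 31 + 30 + 31 + 31 + 30 + 31 + 1 = 237 days (rest of March, April, May, June, July, August, September, October, November).
237 ÷ 7 = 33 full weeks with remainder 6, so 33 more Wednesdays after the first → 34.

34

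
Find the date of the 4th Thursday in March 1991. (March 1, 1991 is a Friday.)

28 March 1991

March 1991 begins on a Friday, so the first Thursday is March 7 (6 days later).
The 4th Thursday is 3 weeks later: 7 + 21 = 28.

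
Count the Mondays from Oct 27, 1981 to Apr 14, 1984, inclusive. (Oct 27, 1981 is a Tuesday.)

128

Oct 27, 1981 is a Tuesday; the first Monday on or after it is Nov 2, 1981 (6 days later).
From Nov 2, 1981 to Apr 14, 1984: 59 + 365 + 365 + 105 = 894 days (rest of 1981, 1982, 1983, to Apr 14, 1984 in 1984).
894 ÷ 7 = 127 full weeks with remainder 5, so 127 more Mondays after the first → 128.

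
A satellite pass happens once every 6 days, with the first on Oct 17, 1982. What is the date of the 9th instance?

The 9th occurrence is 8 intervals after the first: 8 × 6 = 48 days after Oct 17, 1982.
Oct has 31 days — 14 days to the end of Oct leaves 34.
Nov has 30 days (4 left).
4 days into Dec → Dec 4, 1982.

Dec 4, 1982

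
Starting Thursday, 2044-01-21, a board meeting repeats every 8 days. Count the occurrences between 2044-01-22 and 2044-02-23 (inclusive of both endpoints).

4

Occurrences land 8·i days after 2044-01-21 for i = 0, 1, 2, …
2044-01-22 is 1 day after the start; 1 ÷ 8 = 0 remainder 1; since the remainder is 1, round up to i = 1. First occurrence in the window: #2 on 2044-01-29 (1×8 = 8 days in).
2044-02-23 is 33 days after the start; 33 ÷ 8 = 4 remainder 1. Last occurrence in the window: #5 on 2044-02-22.
Occurrences #2 through #5: 4 in total.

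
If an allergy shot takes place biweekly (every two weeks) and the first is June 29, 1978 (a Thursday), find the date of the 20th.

The 20th occurrence is 19 intervals after the first: 19 × 14 = 266 days after June 29, 1978.
June has 30 days — 1 day to the end of June leaves 265.
July has 31 days (234 left).
August has 31 days (203 left).
September has 30 days (173 left).
October has 31 days (142 left).
November has 30 days (112 left).
December has 31 days (81 left).
January has 31 days (50 left).
February has 28 days (22 left).
22 days into March → March 22, 1979.

March 22, 1979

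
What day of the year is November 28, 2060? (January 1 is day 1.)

333

Days in months before November: 31 + 29 + 31 + 30 + 31 + 30 + 31 + 31 + 30 + 31 = 305.
Plus 28 days into November → day 333.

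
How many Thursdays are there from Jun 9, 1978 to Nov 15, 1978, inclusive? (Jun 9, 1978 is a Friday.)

Jun 9, 1978 is a Friday; the first Thursday on or after it is Jun 15, 1978 (6 days later).
From Jun 15, 1978 to Nov 15, 1978: 15 + 31 + 31 + 30 + 31 + 15 = 153 days (rest of Jun, Jul, Aug, Sep, Oct, Nov).
153 ÷ 7 = 21 full weeks with remainder 6, so 21 more Thursdays after the first → 22.

22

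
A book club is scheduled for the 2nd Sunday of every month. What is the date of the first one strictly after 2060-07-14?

2060-08-08

July 2060 starts on a Thursday; its first Sunday is the 4th, so the 2nd Sunday is the 11th — 2060-07-11.
That is not after 2060-07-14, so look at August 2060.
August 2060 starts on a Sunday; its first Sunday is the 1st, so the 2nd Sunday is the 8th — 2060-08-08.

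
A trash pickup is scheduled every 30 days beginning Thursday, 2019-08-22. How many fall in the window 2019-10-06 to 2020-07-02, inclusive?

9

Occurrences land 30·i days after 2019-08-22 for i = 0, 1, 2, …
2019-10-06 is 45 days after the start; 45 ÷ 30 = 1 remainder 15; since the remainder is 15, round up to i = 2. First occurrence in the window: #3 on 2019-10-21 (2×30 = 60 days in).
2020-07-02 is 315 days after the start; 315 ÷ 30 = 10 remainder 15. Last occurrence in the window: #11 on 2020-06-17.
Occurrences #3 through #11: 9 in total.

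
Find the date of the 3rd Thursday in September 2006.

2006-09-21

The first Thursday of September 2006 is September 7.
The 3rd Thursday is 2 weeks later: 7 + 14 = 21.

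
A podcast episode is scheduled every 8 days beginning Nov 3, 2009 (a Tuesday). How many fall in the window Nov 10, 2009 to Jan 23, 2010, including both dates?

10

Occurrences land 8·i days after Nov 3, 2009 for i = 0, 1, 2, …
Nov 10, 2009 is 7 days after the start; 7 ÷ 8 = 0 remainder 7; since the remainder is 7, round up to i = 1. First occurrence in the window: #2 on Nov 11, 2009 (1×8 = 8 days in).
Jan 23, 2010 is 81 days after the start; 81 ÷ 8 = 10 remainder 1. Last occurrence in the window: #11 on Jan 22, 2010.
Occurrences #2 through #11: 10 in total.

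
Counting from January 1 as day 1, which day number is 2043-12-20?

354

Days in months before December: 31 + 28 + 31 + 30 + 31 + 30 + 31 + 31 + 30 + 31 + 30 = 334.
Plus 20 days into December → day 354.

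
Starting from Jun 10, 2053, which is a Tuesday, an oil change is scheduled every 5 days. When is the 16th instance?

Aug 24, 2053

The 16th occurrence is 15 intervals after the first: 15 × 5 = 75 days after Jun 10, 2053.
Jun has 30 days — 20 days to the end of Jun leaves 55.
Jul has 31 days (24 left).
24 days into Aug → Aug 24, 2053.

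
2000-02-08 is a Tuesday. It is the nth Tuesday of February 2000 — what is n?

Day 8 falls in week ⌈8/7⌉ of the month.
Days 1–7 hold the 1st Tuesday, 8–14 the 2nd, 15–21 the 3rd, 22–28 the 4th, 29–31 the 5th.
8 is in the range for the 2nd.

2nd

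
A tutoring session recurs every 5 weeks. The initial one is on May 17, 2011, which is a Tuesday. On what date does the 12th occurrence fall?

The 12th occurrence is 11 intervals after the first: 11 × 35 = 385 days after May 17, 2011.
May has 31 days — 14 days to the end of May leaves 371.
Jun has 30 days (341 left).
Jul has 31 days (310 left).
Aug has 31 days (279 left).
Sep has 30 days (249 left).
Oct has 31 days (218 left).
Nov has 30 days (188 left).
Dec has 31 days (157 left).
Jan has 31 days (126 left).
Feb has 29 days (97 left).
Mar has 31 days (66 left).
Apr has 30 days (36 left).
May has 31 days (5 left).
5 days into Jun → Jun 5, 2012.

Jun 5, 2012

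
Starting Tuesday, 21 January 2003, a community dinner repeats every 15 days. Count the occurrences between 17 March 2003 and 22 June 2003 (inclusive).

Occurrences land 15·i days after 21 January 2003 for i = 0, 1, 2, …
17 March 2003 is 55 days after the start; 55 ÷ 15 = 3 remainder 10; since the remainder is 10, round up to i = 4. First occurrence in the window: #5 on 22 March 2003 (4×15 = 60 days in).
22 June 2003 is 152 days after the start; 152 ÷ 15 = 10 remainder 2. Last occurrence in the window: #11 on 20 June 2003.
Occurrences #5 through #11: 7 in total.

7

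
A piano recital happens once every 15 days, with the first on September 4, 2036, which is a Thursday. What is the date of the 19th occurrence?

June 1, 2037

The 19th occurrence is 18 intervals after the first: 18 × 15 = 270 days after September 4, 2036.
September has 30 days — 26 days to the end of September leaves 244.
October has 31 days (213 left).
November has 30 days (183 left).
December has 31 days (152 left).
January has 31 days (121 left).
February has 28 days (93 left).
March has 31 days (62 left).
April has 30 days (32 left).
May has 31 days (1 left).
1 day into June → June 1, 2037.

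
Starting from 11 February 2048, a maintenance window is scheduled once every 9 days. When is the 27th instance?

The 27th occurrence is 26 intervals after the first: 26 × 9 = 234 days after 11 February 2048.
February has 29 days — 18 days to the end of February leaves 216.
March has 31 days (185 left).
April has 30 days (155 left).
May has 31 days (124 left).
June has 30 days (94 left).
July has 31 days (63 left).
August has 31 days (32 left).
September has 30 days (2 left).
2 days into October → 2 October 2048.

2 October 2048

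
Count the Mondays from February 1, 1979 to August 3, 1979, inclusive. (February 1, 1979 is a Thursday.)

February 1, 1979 is a Thursday; the first Monday on or after it is February 5, 1979 (4 days later).
From February 5, 1979 to August 3, 1979: 23 + 31 + 30 + 31 + 30 + 31 + 3 = 179 days (rest of February, March, April, May, June, July, August).
179 ÷ 7 = 25 full weeks with remainder 4, so 25 more Mondays after the first → 26.

26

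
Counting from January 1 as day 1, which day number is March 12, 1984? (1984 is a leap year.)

72

Days in months before March: 31 + 29 = 60.
Plus 12 days into March → day 72.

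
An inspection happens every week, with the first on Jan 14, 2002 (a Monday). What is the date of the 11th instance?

The 11th occurrence is 10 intervals after the first: 10 × 7 = 70 days after Jan 14, 2002.
Jan has 31 days — 17 days to the end of Jan leaves 53.
Feb has 28 days (25 left).
25 days into Mar → Mar 25, 2002.

Mar 25, 2002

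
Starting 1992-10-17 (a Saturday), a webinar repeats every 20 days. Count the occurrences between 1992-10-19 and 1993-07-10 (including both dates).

13

Occurrences land 20·i days after 1992-10-17 for i = 0, 1, 2, …
1992-10-19 is 2 days after the start; 2 ÷ 20 = 0 remainder 2; since the remainder is 2, round up to i = 1. First occurrence in the window: #2 on 1992-11-06 (1×20 = 20 days in).
1993-07-10 is 266 days after the start; 266 ÷ 20 = 13 remainder 6. Last occurrence in the window: #14 on 1993-07-04.
Occurrences #2 through #14: 13 in total.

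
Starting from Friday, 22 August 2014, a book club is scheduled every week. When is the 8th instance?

10 October 2014

The 8th occurrence is 7 intervals after the first: 7 × 7 = 49 days after 22 August 2014.
August has 31 days — 9 days to the end of August leaves 40.
September has 30 days (10 left).
10 days into October → 10 October 2014.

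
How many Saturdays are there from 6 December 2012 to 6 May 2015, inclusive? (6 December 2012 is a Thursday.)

126

6 December 2012 is a Thursday; the first Saturday on or after it is 8 December 2012 (2 days later).
From 8 December 2012 to 6 May 2015: 23 + 365 + 365 + 126 = 879 days (rest of 2012, 2013, 2014, to 6 May 2015 in 2015).
879 ÷ 7 = 125 full weeks with remainder 4, so 125 more Saturdays after the first → 126.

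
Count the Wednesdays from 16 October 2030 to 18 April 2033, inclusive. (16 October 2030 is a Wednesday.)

16 October 2030 is a Wednesday; the first Wednesday on or after it is 16 October 2030.
From 16 October 2030 to 18 April 2033: 76 + 365 + 366 + 108 = 915 days (rest of 2030, 2031, 2032, to 18 April 2033 in 2033).
915 ÷ 7 = 130 full weeks with remainder 5, so 130 more Wednesdays after the first → 131.

131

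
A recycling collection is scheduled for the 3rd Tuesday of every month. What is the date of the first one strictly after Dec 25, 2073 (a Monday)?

Jan 16, 2074

Dec 2073 starts on a Friday; its first Tuesday is the 5th, so the 3rd Tuesday is the 19th — Dec 19, 2073.
That is not after Dec 25, 2073, so look at Jan 2074.
Jan 2074 starts on a Monday; its first Tuesday is the 2nd, so the 3rd Tuesday is the 16th — Jan 16, 2074.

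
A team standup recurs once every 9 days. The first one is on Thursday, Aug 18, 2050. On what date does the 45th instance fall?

The 45th occurrence is 44 intervals after the first: 44 × 9 = 396 days after Aug 18, 2050.
Aug has 31 days — 13 days to the end of Aug leaves 383.
Sep has 30 days (353 left).
Oct has 31 days (322 left).
Nov has 30 days (292 left).
Dec has 31 days (261 left).
Jan has 31 days (230 left).
Feb has 28 days (202 left).
Mar has 31 days (171 left).
Apr has 30 days (141 left).
May has 31 days (110 left).
Jun has 30 days (80 left).
Jul has 31 days (49 left).
Aug has 31 days (18 left).
18 days into Sep → Sep 18, 2051.

Sep 18, 2051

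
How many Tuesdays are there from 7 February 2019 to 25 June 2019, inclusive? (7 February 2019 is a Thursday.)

20

7 February 2019 is a Thursday; the first Tuesday on or after it is 12 February 2019 (5 days later).
From 12 February 2019 to 25 June 2019: 16 + 31 + 30 + 31 + 25 = 133 days (rest of February, March, April, May, June).
133 ÷ 7 = 19 full weeks with remainder 0, so 19 more Tuesdays after the first → 20.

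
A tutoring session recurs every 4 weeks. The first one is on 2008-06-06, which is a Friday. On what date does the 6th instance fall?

2008-10-24

The 6th occurrence is 5 intervals after the first: 5 × 28 = 140 days after 2008-06-06.
June has 30 days — 24 days to the end of June leaves 116.
July has 31 days (85 left).
August has 31 days (54 left).
September has 30 days (24 left).
24 days into October → 2008-10-24.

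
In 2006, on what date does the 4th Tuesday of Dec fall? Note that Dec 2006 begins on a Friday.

Dec 2006 begins on a Friday, so the first Tuesday is Dec 5 (4 days later).
The 4th Tuesday is 3 weeks later: 5 + 21 = 26.

Dec 26, 2006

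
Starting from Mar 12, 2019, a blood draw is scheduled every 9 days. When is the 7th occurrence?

May 5, 2019

The 7th occurrence is 6 intervals after the first: 6 × 9 = 54 days after Mar 12, 2019.
Mar has 31 days — 19 days to the end of Mar leaves 35.
Apr has 30 days (5 left).
5 days into May → May 5, 2019.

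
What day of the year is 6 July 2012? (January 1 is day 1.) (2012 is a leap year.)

Days in months before July: 31 + 29 + 31 + 30 + 31 + 30 = 182.
Plus 6 days into July → day 188.

188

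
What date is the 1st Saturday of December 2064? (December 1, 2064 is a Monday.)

December 2064 begins on a Monday, so the first Saturday is December 6 (5 days later).

6 December 2064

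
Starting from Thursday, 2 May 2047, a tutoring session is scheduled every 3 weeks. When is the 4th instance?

The 4th occurrence is 3 intervals after the first: 3 × 21 = 63 days after 2 May 2047.
May has 31 days — 29 days to the end of May leaves 34.
June has 30 days (4 left).
4 days into July → 4 July 2047.

4 July 2047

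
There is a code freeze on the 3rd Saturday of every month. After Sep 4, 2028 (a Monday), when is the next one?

Sep 2028 starts on a Friday; its first Saturday is the 2nd, so the 3rd Saturday is the 16th — Sep 16, 2028.
Sep 16, 2028 is after Sep 4, 2028, so that is the next one.

Sep 16, 2028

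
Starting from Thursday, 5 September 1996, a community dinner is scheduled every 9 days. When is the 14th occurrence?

The 14th occurrence is 13 intervals after the first: 13 × 9 = 117 days after 5 September 1996.
September has 30 days — 25 days to the end of September leaves 92.
October has 31 days (61 left).
November has 30 days (31 left).
31 days into December → 31 December 1996.

31 December 1996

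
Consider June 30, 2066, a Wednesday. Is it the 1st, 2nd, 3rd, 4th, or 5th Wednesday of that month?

5th

Day 30 falls in week ⌈30/7⌉ of the month.
Days 1–7 hold the 1st Wednesday, 8–14 the 2nd, 15–21 the 3rd, 22–28 the 4th, 29–31 the 5th.
30 is in the range for the 5th.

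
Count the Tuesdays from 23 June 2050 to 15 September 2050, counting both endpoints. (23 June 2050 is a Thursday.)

12

23 June 2050 is a Thursday; the first Tuesday on or after it is 28 June 2050 (5 days later).
From 28 June 2050 to 15 September 2050: 2 + 31 + 31 + 15 = 79 days (rest of June, July, August, September).
79 ÷ 7 = 11 full weeks with remainder 2, so 11 more Tuesdays after the first → 12.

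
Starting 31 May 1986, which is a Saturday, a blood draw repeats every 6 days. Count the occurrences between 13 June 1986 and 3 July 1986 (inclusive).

3

Occurrences land 6·i days after 31 May 1986 for i = 0, 1, 2, …
13 June 1986 is 13 days after the start; 13 ÷ 6 = 2 remainder 1; since the remainder is 1, round up to i = 3. First occurrence in the window: #4 on 18 June 1986 (3×6 = 18 days in).
3 July 1986 is 33 days after the start; 33 ÷ 6 = 5 remainder 3. Last occurrence in the window: #6 on 30 June 1986.
Occurrences #4 through #6: 3 in total.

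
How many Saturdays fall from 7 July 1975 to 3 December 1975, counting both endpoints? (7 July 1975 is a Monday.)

21

7 July 1975 is a Monday; the first Saturday on or after it is 12 July 1975 (5 days later).
From 12 July 1975 to 3 December 1975: 19 + 31 + 30 + 31 + 30 + 3 = 144 days (rest of July, August, September, October, November, December).
144 ÷ 7 = 20 full weeks with remainder 4, so 20 more Saturdays after the first → 21.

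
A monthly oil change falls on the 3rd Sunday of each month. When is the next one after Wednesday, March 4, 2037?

March 2037 starts on a Sunday; its first Sunday is the 1st, so the 3rd Sunday is the 15th — March 15, 2037.
March 15, 2037 is after March 4, 2037, so that is the next one.

March 15, 2037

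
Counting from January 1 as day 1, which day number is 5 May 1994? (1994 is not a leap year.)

Days in months before May: 31 + 28 + 31 + 30 = 120.
Plus 5 days into May → day 125.

125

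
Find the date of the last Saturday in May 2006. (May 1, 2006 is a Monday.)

May 2006 begins on a Monday, so the first Saturday is May 6 (5 days later).
May 2006 has 31 days. Adding weeks: 6, 13, 20, 27 — the last one ≤ 31 is the 27th.

27 May 2006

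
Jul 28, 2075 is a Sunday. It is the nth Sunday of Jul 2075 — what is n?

Day 28 falls in week ⌈28/7⌉ of the month.
Days 1–7 hold the 1st Sunday, 8–14 the 2nd, 15–21 the 3rd, 22–28 the 4th, 29–31 the 5th.
28 is in the range for the 4th.

4th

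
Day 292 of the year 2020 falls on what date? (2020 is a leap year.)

January has 31 days (292 − 31 = 261 remain).
February has 29 days (261 − 29 = 232 remain).
March has 31 days (232 − 31 = 201 remain).
April has 30 days (201 − 30 = 171 remain).
May has 31 days (171 − 31 = 140 remain).
June has 30 days (140 − 30 = 110 remain).
July has 31 days (110 − 31 = 79 remain).
August has 31 days (79 − 31 = 48 remain).
September has 30 days (48 − 30 = 18 remain).
18 into October → October 18.

2020-10-18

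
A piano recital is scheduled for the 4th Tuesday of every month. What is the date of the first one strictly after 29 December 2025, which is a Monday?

December 2025 starts on a Monday; its first Tuesday is the 2nd, so the 4th Tuesday is the 23rd — 23 December 2025.
That is not after 29 December 2025, so look at January 2026.
January 2026 starts on a Thursday; its first Tuesday is the 6th, so the 4th Tuesday is the 27th — 27 January 2026.

27 January 2026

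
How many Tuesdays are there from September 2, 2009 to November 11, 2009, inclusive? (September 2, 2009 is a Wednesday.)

September 2, 2009 is a Wednesday; the first Tuesday on or after it is September 8, 2009 (6 days later).
From September 8, 2009 to November 11, 2009: 22 + 31 + 11 = 64 days (rest of September, October, November).
64 ÷ 7 = 9 full weeks with remainder 1, so 9 more Tuesdays after the first → 10.

10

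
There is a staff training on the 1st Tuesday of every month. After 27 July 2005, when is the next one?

July 2005 starts on a Friday, so its 1st Tuesday is 5 July 2005 (4 days in).
That is not after 27 July 2005, so look at August 2005.
August 2005 starts on a Monday, so its 1st Tuesday is 2 August 2005 (1 day in).

2 August 2005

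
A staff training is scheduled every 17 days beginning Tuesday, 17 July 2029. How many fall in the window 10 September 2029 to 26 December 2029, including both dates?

6

Occurrences land 17·i days after 17 July 2029 for i = 0, 1, 2, …
10 September 2029 is 55 days after the start; 55 ÷ 17 = 3 remainder 4; since the remainder is 4, round up to i = 4. First occurrence in the window: #5 on 23 September 2029 (4×17 = 68 days in).
26 December 2029 is 162 days after the start; 162 ÷ 17 = 9 remainder 9. Last occurrence in the window: #10 on 17 December 2029.
Occurrences #5 through #10: 6 in total.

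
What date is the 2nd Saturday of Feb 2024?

Feb 10, 2024

The first Saturday of Feb 2024 is Feb 3.
The 2nd Saturday is 1 weeks later: 3 + 7 = 10.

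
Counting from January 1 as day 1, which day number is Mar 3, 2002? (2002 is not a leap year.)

Days in months before Mar: 31 + 28 = 59.
Plus 3 days into Mar → day 62.

62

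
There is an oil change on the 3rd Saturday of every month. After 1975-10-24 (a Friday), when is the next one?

1975-11-15

October 1975 starts on a Wednesday; its first Saturday is the 4th, so the 3rd Saturday is the 18th — 1975-10-18.
That is not after 1975-10-24, so look at November 1975.
November 1975 starts on a Saturday; its first Saturday is the 1st, so the 3rd Saturday is the 15th — 1975-11-15.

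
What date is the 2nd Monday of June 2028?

The first Monday of June 2028 is June 5.
The 2nd Monday is 1 weeks later: 5 + 7 = 12.

June 12, 2028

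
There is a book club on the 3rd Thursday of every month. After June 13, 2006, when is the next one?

June 2006 starts on a Thursday; its first Thursday is the 1st, so the 3rd Thursday is the 15th — June 15, 2006.
June 15, 2006 is after June 13, 2006, so that is the next one.

June 15, 2006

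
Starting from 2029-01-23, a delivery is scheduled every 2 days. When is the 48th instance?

The 48th occurrence is 47 intervals after the first: 47 × 2 = 94 days after 2029-01-23.
January has 31 days — 8 days to the end of January leaves 86.
February has 28 days (58 left).
March has 31 days (27 left).
27 days into April → 2029-04-27.

2029-04-27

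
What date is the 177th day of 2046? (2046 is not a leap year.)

26 June 2046

January has 31 days (177 − 31 = 146 remain).
February has 28 days (146 − 28 = 118 remain).
March has 31 days (118 − 31 = 87 remain).
April has 30 days (87 − 30 = 57 remain).
May has 31 days (57 − 31 = 26 remain).
26 into June → June 26.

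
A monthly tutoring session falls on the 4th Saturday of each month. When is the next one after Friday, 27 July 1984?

July 1984 starts on a Sunday; its first Saturday is the 7th, so the 4th Saturday is the 28th — 28 July 1984.
28 July 1984 is after 27 July 1984, so that is the next one.

28 July 1984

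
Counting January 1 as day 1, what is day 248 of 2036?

January has 31 days (248 − 31 = 217 remain).
February has 29 days (217 − 29 = 188 remain).
March has 31 days (188 − 31 = 157 remain).
April has 30 days (157 − 30 = 127 remain).
May has 31 days (127 − 31 = 96 remain).
June has 30 days (96 − 30 = 66 remain).
July has 31 days (66 − 31 = 35 remain).
August has 31 days (35 − 31 = 4 remain).
4 into September → September 4.

September 4, 2036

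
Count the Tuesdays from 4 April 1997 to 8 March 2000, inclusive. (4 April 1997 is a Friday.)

4 April 1997 is a Friday; the first Tuesday on or after it is 8 April 1997 (4 days later).
From 8 April 1997 to 8 March 2000: 267 + 365 + 365 + 68 = 1065 days (rest of 1997, 1998, 1999, to 8 March 2000 in 2000).
1065 ÷ 7 = 152 full weeks with remainder 1, so 152 more Tuesdays after the first → 153.

153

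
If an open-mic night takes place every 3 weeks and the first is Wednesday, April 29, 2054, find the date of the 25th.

The 25th occurrence is 24 intervals after the first: 24 × 21 = 504 days after April 29, 2054.
April has 30 days — 1 day to the end of April leaves 503.
From end of April to end of 2054 is 245 days (258 left).
January has 31 days (227 left).
February has 28 days (199 left).
March has 31 days (168 left).
April has 30 days (138 left).
May has 31 days (107 left).
June has 30 days (77 left).
July has 31 days (46 left).
August has 31 days (15 left).
15 days into September → September 15, 2055.

September 15, 2055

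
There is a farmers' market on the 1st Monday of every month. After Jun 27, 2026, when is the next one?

Jun 2026 starts on a Monday, so its 1st Monday is Jun 1, 2026.
That is not after Jun 27, 2026, so look at Jul 2026.
Jul 2026 starts on a Wednesday, so its 1st Monday is Jul 6, 2026 (5 days in).

Jul 6, 2026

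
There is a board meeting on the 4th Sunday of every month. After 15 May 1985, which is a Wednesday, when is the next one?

May 1985 starts on a Wednesday; its first Sunday is the 5th, so the 4th Sunday is the 26th — 26 May 1985.
26 May 1985 is after 15 May 1985, so that is the next one.

26 May 1985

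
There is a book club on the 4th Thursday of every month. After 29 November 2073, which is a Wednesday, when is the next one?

November 2073 starts on a Wednesday; its first Thursday is the 2nd, so the 4th Thursday is the 23rd — 23 November 2073.
That is not after 29 November 2073, so look at December 2073.
December 2073 starts on a Friday; its first Thursday is the 7th, so the 4th Thursday is the 28th — 28 December 2073.

28 December 2073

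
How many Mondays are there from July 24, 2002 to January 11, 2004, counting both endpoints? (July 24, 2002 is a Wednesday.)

July 24, 2002 is a Wednesday; the first Monday on or after it is July 29, 2002 (5 days later).
From July 29, 2002 to January 11, 2004: 155 + 365 + 11 = 531 days (rest of 2002, 2003, to January 11, 2004 in 2004).
531 ÷ 7 = 75 full weeks with remainder 6, so 75 more Mondays after the first → 76.

76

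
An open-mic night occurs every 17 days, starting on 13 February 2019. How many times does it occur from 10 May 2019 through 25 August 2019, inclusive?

6

Occurrences land 17·i days after 13 February 2019 for i = 0, 1, 2, …
10 May 2019 is 86 days after the start; 86 ÷ 17 = 5 remainder 1; since the remainder is 1, round up to i = 6. First occurrence in the window: #7 on 26 May 2019 (6×17 = 102 days in).
25 August 2019 is 193 days after the start; 193 ÷ 17 = 11 remainder 6. Last occurrence in the window: #12 on 19 August 2019.
Occurrences #7 through #12: 6 in total.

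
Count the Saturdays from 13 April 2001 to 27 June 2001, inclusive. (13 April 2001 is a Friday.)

13 April 2001 is a Friday; the first Saturday on or after it is 14 April 2001 (1 day later).
From 14 April 2001 to 27 June 2001: 16 + 31 + 27 = 74 days (rest of April, May, June).
74 ÷ 7 = 10 full weeks with remainder 4, so 10 more Saturdays after the first → 11.

11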